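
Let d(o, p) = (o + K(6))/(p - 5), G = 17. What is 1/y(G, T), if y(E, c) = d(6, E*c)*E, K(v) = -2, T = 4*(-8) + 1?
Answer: -133/17 ≈ -7.8235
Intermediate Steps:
T = -31 (T = -32 + 1 = -31)
d(o, p) = (-2 + o)/(-5 + p) (d(o, p) = (o - 2)/(p - 5) = (-2 + o)/(-5 + p))
y(E, c) = 4*E/(-5 + E*c) (y(E, c) = ((-2 + 6)/(-5 + E*c))*E = (4/(-5 + E*c))*E = 4*E/(-5 + E*c))
1/y(G, T) = 1/(4*17/(-5 + 17*(-31))) = 1/(4*17/(-5 - 527)) = 1/(4*17/(-532)) = 1/(4*17*(-1/532)) = 1/(-17/133) = -133/17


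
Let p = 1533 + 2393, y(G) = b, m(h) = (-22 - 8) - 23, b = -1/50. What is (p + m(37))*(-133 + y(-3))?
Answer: -25759323/50 ≈ -5.1519e+5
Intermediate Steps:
b = -1/50 (b = -1*1/50 = -1/50 ≈ -0.020000)
m(h) = -53 (m(h) = -30 - 23 = -53)
y(G) = -1/50
p = 3926
(p + m(37))*(-133 + y(-3)) = (3926 - 53)*(-133 - 1/50) = 3873*(-6651/50) = -25759323/50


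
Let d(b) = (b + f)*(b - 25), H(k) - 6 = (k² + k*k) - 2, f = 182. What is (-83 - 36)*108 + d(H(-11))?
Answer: 81736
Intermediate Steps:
H(k) = 4 + 2*k² (H(k) = 6 + ((k² + k*k) - 2) = 6 + ((k² + k²) - 2) = 6 + (2*k² - 2) = 6 + (-2 + 2*k²) = 4 + 2*k²)
d(b) = (-25 + b)*(182 + b) (d(b) = (b + 182)*(b - 25) = (182 + b)*(-25 + b) = (-25 + b)*(182 + b))
(-83 - 36)*108 + d(H(-11)) = (-83 - 36)*108 + (-4550 + (4 + 2*(-11)²)² + 157*(4 + 2*(-11)²)) = -119*108 + (-4550 + (4 + 2*121)² + 157*(4 + 2*121)) = -12852 + (-4550 + (4 + 242)² + 157*(4 + 242)) = -12852 + (-4550 + 246² + 157*246) = -12852 + (-4550 + 60516 + 38622) = -12852 + 94588 = 81736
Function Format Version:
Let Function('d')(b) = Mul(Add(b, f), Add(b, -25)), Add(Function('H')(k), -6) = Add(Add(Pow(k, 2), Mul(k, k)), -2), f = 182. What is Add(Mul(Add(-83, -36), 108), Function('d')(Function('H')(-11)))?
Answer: 81736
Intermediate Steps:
Function('H')(k) = Add(4, Mul(2, Pow(k, 2))) (Function('H')(k) = Add(6, Add(Add(Pow(k, 2), Mul(k, k)), -2)) = Add(6, Add(Add(Pow(k, 2), Pow(k, 2)), -2)) = Add(6, Add(Mul(2, Pow(k, 2)), -2)) = Add(6, Add(-2, Mul(2, Pow(k, 2)))) = Add(4, Mul(2, Pow(k, 2))))
Function('d')(b) = Mul(Add(-25, b), Add(182, b)) (Function('d')(b) = Mul(Add(b, 182), Add(b, -25)) = Mul(Add(182, b), Add(-25, b)) = Mul(Add(-25, b), Add(182, b)))
Add(Mul(Add(-83, -36), 108), Function('d')(Function('H')(-11))) = Add(Mul(Add(-83, -36), 108), Add(-4550, Pow(Add(4, Mul(2, Pow(-11, 2))), 2), Mul(157, Add(4, Mul(2, Pow(-11, 2)))))) = Add(Mul(-119, 108), Add(-4550, Pow(Add(4, Mul(2, 121)), 2), Mul(157, Add(4, Mul(2, 121))))) = Add(-12852, Add(-4550, Pow(Add(4, 242), 2), Mul(157, Add(4, 242)))) = Add(-12852, Add(-4550, Pow(246, 2), Mul(157, 246))) = Add(-12852, Add(-4550, 60516, 38622)) = Add(-12852, 94588) = 81736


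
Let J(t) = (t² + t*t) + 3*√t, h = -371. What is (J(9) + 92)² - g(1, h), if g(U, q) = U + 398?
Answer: 68770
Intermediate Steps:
g(U, q) = 398 + U
J(t) = 2*t² + 3*√t (J(t) = (t² + t²) + 3*√t = 2*t² + 3*√t)
(J(9) + 92)² - g(1, h) = ((2*9² + 3*√9) + 92)² - (398 + 1) = ((2*81 + 3*3) + 92)² - 1*399 = ((162 + 9) + 92)² - 399 = (171 + 92)² - 399 = 263² - 399 = 69169 - 399 = 68770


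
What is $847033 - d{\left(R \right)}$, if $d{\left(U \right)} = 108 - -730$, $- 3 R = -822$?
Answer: $846195$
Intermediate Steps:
$R = 274$ ($R = \left(- \frac{1}{3}\right) \left(-822\right) = 274$)
$d{\left(U \right)} = 838$ ($d{\left(U \right)} = 108 + 730 = 838$)
$847033 - d{\left(R \right)} = 847033 - 838 = 846195$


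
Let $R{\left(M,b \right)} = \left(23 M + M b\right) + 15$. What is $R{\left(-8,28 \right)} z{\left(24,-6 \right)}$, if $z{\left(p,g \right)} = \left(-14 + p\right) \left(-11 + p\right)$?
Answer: $-51090$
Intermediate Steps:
$R{\left(M,b \right)} = 15 + 23 M + M b$
$R{\left(-8,28 \right)} z{\left(24,-6 \right)} = \left(15 + 23 \left(-8\right) - 224\right) \left(154 + 24^{2} - 600\right) = \left(15 - 184 - 224\right) \left(154 + 576 - 600\right) = \left(-393\right) 130 = -51090$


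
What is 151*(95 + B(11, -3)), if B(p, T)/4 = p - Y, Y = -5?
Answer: 24009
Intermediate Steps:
B(p, T) = 20 + 4*p (B(p, T) = 4*(p - 1*(-5)) = 4*(p + 5) = 4*(5 + p) = 20 + 4*p)
151*(95 + B(11, -3)) = 151*(95 + (20 + 4*11)) = 151*(95 + (20 + 44)) = 151*(95 + 64) = 151*159 = 24009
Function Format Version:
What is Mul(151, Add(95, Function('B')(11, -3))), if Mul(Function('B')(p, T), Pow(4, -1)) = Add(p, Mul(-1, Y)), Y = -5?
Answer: 24009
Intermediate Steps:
Function('B')(p, T) = Add(20, Mul(4, p)) (Function('B')(p, T) = Mul(4, Add(p, Mul(-1, -5))) = Mul(4, Add(p, 5)) = Mul(4, Add(5, p)) = Add(20, Mul(4, p)))
Mul(151, Add(95, Function('B')(11, -3))) = Mul(151, Add(95, Add(20, Mul(4, 11)))) = Mul(151, Add(95, Add(20, 44))) = Mul(151, Add(95, 64)) = Mul(151, 159) = 24009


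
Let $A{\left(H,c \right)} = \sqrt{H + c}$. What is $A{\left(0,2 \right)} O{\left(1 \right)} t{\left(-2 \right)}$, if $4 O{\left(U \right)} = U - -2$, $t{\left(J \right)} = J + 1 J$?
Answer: $- 3 \sqrt{2} \approx -4.2426$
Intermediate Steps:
$t{\left(J \right)} = 2 J$ ($t{\left(J \right)} = J + J = 2 J$)
$O{\left(U \right)} = \frac{1}{2} + \frac{U}{4}$ ($O{\left(U \right)} = \frac{U - -2}{4} = \frac{U + 2}{4} = \frac{2 + U}{4} = \frac{1}{2} + \frac{U}{4}$)
$A{\left(0,2 \right)} O{\left(1 \right)} t{\left(-2 \right)} = \sqrt{0 + 2} \left(\frac{1}{2} + \frac{1}{4} \cdot 1\right) 2 \left(-2\right) = \sqrt{2} \left(\frac{1}{2} + \frac{1}{4}\right) \left(-4\right) = \sqrt{2} \cdot \frac{3}{4} \left(-4\right) = \frac{3 \sqrt{2}}{4} \left(-4\right) = - 3 \sqrt{2}$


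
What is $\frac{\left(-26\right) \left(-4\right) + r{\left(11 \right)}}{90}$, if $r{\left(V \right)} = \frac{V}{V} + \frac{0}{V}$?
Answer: $\frac{7}{6} \approx 1.1667$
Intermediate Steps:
$r{\left(V \right)} = 1$ ($r{\left(V \right)} = 1 + 0 = 1$)
$\frac{\left(-26\right) \left(-4\right) + r{\left(11 \right)}}{90} = \frac{\left(-26\right) \left(-4\right) + 1}{90} = \left(104 + 1\right) \frac{1}{90} = 105 \cdot \frac{1}{90} = \frac{7}{6}$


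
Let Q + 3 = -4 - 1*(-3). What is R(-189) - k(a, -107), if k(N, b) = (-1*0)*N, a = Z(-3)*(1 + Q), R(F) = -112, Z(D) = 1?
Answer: -112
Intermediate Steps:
Q = -4 (Q = -3 + (-4 - 1*(-3)) = -3 + (-4 + 3) = -3 - 1 = -4)
a = -3 (a = 1*(1 - 4) = 1*(-3) = -3)
k(N, b) = 0 (k(N, b) = 0*N = 0)
R(-189) - k(a, -107) = -112 - 1*0 = -112 + 0 = -112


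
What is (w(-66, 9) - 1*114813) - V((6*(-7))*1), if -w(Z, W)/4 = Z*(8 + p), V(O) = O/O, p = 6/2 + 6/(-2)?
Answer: -112702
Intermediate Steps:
p = 0 (p = 6*(½) + 6*(-½) = 3 - 3 = 0)
V(O) = 1
w(Z, W) = -32*Z (w(Z, W) = -4*Z*(8 + 0) = -4*Z*8 = -32*Z)
(w(-66, 9) - 1*114813) - V((6*(-7))*1) = (-32*(-66) - 1*114813) - 1*1 = (2112 - 114813) - 1 = -112701 - 1 = -112702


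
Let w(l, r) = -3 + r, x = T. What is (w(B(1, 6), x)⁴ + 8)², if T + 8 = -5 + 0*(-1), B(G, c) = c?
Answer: 4296015936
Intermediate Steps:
T = -13 (T = -8 + (-5 + 0*(-1)) = -8 + (-5 + 0) = -8 - 5 = -13)
x = -13
(w(B(1, 6), x)⁴ + 8)² = ((-3 - 13)⁴ + 8)² = ((-16)⁴ + 8)² = (65536 + 8)² = 65544² = 4296015936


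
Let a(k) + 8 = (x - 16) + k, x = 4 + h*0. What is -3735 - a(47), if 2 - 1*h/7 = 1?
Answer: -3762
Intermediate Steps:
h = 7 (h = 14 - 7*1 = 14 - 7 = 7)
x = 4 (x = 4 + 7*0 = 4 + 0 = 4)
a(k) = -20 + k (a(k) = -8 + ((4 - 16) + k) = -8 + (-12 + k) = -20 + k)
-3735 - a(47) = -3735 - (-20 + 47) = -3735 - 1*27 = -3735 - 27 = -3762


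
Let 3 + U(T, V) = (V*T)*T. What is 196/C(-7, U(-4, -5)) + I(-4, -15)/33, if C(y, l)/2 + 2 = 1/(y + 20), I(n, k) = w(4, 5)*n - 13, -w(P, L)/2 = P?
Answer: -41567/825 ≈ -50.384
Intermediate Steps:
w(P, L) = -2*P
U(T, V) = -3 + V*T² (U(T, V) = -3 + (V*T)*T = -3 + (T*V)*T = -3 + V*T²)
I(n, k) = -13 - 8*n (I(n, k) = (-2*4)*n - 13 = -8*n - 13 = -13 - 8*n)
C(y, l) = -4 + 2/(20 + y) (C(y, l) = -4 + 2/(y + 20) = -4 + 2/(20 + y))
196/C(-7, U(-4, -5)) + I(-4, -15)/33 = 196/((2*(-39 - 2*(-7))/(20 - 7))) + (-13 - 8*(-4))/33 = 196/((2*(-39 + 14)/13)) + (-13 + 32)*(1/33) = 196/((2*(1/13)*(-25))) + 19*(1/33) = 196/(-50/13) + 19/33 = 196*(-13/50) + 19/33 = -1274/25 + 19/33 = -41567/825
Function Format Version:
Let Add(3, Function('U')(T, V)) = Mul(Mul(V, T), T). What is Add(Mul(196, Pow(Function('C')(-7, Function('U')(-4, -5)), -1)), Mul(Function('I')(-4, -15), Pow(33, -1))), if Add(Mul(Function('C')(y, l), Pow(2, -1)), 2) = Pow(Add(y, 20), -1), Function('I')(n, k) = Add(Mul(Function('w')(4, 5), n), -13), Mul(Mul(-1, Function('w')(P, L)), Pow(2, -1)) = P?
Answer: Rational(-41567, 825) ≈ -50.384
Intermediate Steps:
Function('w')(P, L) = Mul(-2, P)
Function('U')(T, V) = Add(-3, Mul(V, Pow(T, 2))) (Function('U')(T, V) = Add(-3, Mul(Mul(V, T), T)) = Add(-3, Mul(Mul(T, V), T)) = Add(-3, Mul(V, Pow(T, 2))))
Function('I')(n, k) = Add(-13, Mul(-8, n)) (Function('I')(n, k) = Add(Mul(Mul(-2, 4), n), -13) = Add(Mul(-8, n), -13) = Add(-13, Mul(-8, n)))
Function('C')(y, l) = Add(-4, Mul(2, Pow(Add(20, y), -1))) (Function('C')(y, l) = Add(-4, Mul(2, Pow(Add(y, 20), -1))) = Add(-4, Mul(2, Pow(Add(20, y), -1))))
Add(Mul(196, Pow(Function('C')(-7, Function('U')(-4, -5)), -1)), Mul(Function('I')(-4, -15), Pow(33, -1))) = Add(Mul(196, Pow(Mul(2, Pow(Add(20, -7), -1), Add(-39, Mul(-2, -7))), -1)), Mul(Add(-13, Mul(-8, -4)), Pow(33, -1))) = Add(Mul(196, Pow(Mul(2, Pow(13, -1), Add(-39, 14)), -1)), Mul(Add(-13, 32), Rational(1, 33))) = Add(Mul(196, Pow(Mul(2, Rational(1, 13), -25), -1)), Mul(19, Rational(1, 33))) = Add(Mul(196, Pow(Rational(-50, 13), -1)), Rational(19, 33)) = Add(Mul(196, Rational(-13, 50)), Rational(19, 33)) = Add(Rational(-1274, 25), Rational(19, 33)) = Rational(-41567, 825)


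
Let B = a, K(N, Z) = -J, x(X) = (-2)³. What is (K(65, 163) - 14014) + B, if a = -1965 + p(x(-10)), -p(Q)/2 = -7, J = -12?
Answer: -15953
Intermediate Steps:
x(X) = -8
p(Q) = 14 (p(Q) = -2*(-7) = 14)
a = -1951 (a = -1965 + 14 = -1951)
K(N, Z) = 12 (K(N, Z) = -1*(-12) = 12)
B = -1951
(K(65, 163) - 14014) + B = (12 - 14014) - 1951 = -14002 - 1951 = -15953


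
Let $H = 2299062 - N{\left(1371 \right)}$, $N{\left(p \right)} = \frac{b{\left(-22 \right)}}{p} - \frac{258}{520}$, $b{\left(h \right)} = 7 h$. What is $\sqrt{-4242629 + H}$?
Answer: $\frac{7 i \sqrt{1259983664891835}}{178230} \approx 1394.1 i$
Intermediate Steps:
$N{\left(p \right)} = - \frac{129}{260} - \frac{154}{p}$ ($N{\left(p \right)} = \frac{7 \left(-22\right)}{p} - \frac{258}{520} = - \frac{154}{p} - \frac{129}{260} = - \frac{129}{260} - \frac{154}{p}$)
$H = \frac{819523857419}{356460}$ ($H = 2299062 - \left(- \frac{129}{260} - \frac{154}{1371}\right) = 2299062 - - \frac{216899}{356460} = 2299062 + \frac{216899}{356460} = \frac{819523857419}{356460} \approx 2.2991 \cdot 10^{6}$)
$\sqrt{-4242629 + H} = \sqrt{-4242629 + \frac{819523857419}{356460}} = \sqrt{- \frac{692803675921}{356460}} = \frac{7 i \sqrt{1259983664891835}}{178230}$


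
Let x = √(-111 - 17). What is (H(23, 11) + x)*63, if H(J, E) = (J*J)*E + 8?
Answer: 367101 + 504*I*√2 ≈ 3.671e+5 + 712.76*I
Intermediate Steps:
x = 8*I*√2 (x = √(-128) = 8*I*√2 ≈ 11.314*I)
H(J, E) = 8 + E*J² (H(J, E) = J²*E + 8 = E*J² + 8 = 8 + E*J²)
(H(23, 11) + x)*63 = ((8 + 11*23²) + 8*I*√2)*63 = ((8 + 11*529) + 8*I*√2)*63 = ((8 + 5819) + 8*I*√2)*63 = (5827 + 8*I*√2)*63 = 367101 + 504*I*√2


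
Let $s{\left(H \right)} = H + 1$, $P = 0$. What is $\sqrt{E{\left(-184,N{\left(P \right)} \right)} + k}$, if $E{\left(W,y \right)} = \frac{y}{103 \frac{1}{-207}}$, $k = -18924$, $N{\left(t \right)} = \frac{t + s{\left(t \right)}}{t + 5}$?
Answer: $\frac{i \sqrt{5019224505}}{515} \approx 137.57 i$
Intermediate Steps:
$s{\left(H \right)} = 1 + H$
$N{\left(t \right)} = \frac{1 + 2 t}{5 + t}$ ($N{\left(t \right)} = \frac{t + \left(1 + t\right)}{t + 5} = \frac{1 + 2 t}{5 + t}$)
$E{\left(W,y \right)} = - \frac{207 y}{103}$ ($E{\left(W,y \right)} = \frac{y}{103 \left(- \frac{1}{207}\right)} = \frac{y}{- \frac{103}{207}} = y \left(- \frac{207}{103}\right) = - \frac{207 y}{103}$)
$\sqrt{E{\left(-184,N{\left(P \right)} \right)} + k} = \sqrt{- \frac{207 \frac{1 + 2 \cdot 0}{5 + 0}}{103} - 18924} = \sqrt{- \frac{207 \frac{1 + 0}{5}}{103} - 18924} = \sqrt{- \frac{207 \cdot \frac{1}{5} \cdot 1}{103} - 18924} = \sqrt{\left(- \frac{207}{103}\right) \frac{1}{5} - 18924} = \sqrt{- \frac{207}{515} - 18924} = \sqrt{- \frac{9746067}{515}} = \frac{i \sqrt{5019224505}}{515}$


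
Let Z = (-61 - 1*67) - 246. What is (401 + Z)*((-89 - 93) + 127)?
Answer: -1485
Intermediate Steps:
Z = -374 (Z = (-61 - 67) - 246 = -128 - 246 = -374)
(401 + Z)*((-89 - 93) + 127) = (401 - 374)*((-89 - 93) + 127) = 27*(-182 + 127) = 27*(-55) = -1485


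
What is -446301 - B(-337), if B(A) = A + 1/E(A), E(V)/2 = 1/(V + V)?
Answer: -445627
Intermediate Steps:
E(V) = 1/V (E(V) = 2/(V + V) = 2/((2*V)) = 2*(1/(2*V)) = 1/V)
B(A) = 2*A (B(A) = A + 1/(1/A) = A + A = 2*A)
-446301 - B(-337) = -446301 - 2*(-337) = -446301 - 1*(-674) = -446301 + 674 = -445627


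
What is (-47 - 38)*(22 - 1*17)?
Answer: -425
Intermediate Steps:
(-47 - 38)*(22 - 1*17) = -85*(22 - 17) = -85*5 = -425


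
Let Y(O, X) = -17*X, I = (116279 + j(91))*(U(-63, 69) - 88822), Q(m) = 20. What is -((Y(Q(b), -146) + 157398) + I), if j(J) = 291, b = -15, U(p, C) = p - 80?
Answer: 10370490170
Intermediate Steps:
U(p, C) = -80 + p
I = -10370650050 (I = (116279 + 291)*((-80 - 63) - 88822) = 116570*(-143 - 88822) = 116570*(-88965) = -10370650050)
-((Y(Q(b), -146) + 157398) + I) = -((-17*(-146) + 157398) - 10370650050) = -((2482 + 157398) - 10370650050) = -(159880 - 10370650050) = -1*(-10370490170) = 10370490170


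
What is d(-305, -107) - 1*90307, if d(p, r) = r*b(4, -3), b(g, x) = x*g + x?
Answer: -88702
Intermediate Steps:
b(g, x) = x + g*x (b(g, x) = g*x + x = x + g*x)
d(p, r) = -15*r (d(p, r) = r*(-3*(1 + 4)) = r*(-3*5) = r*(-15) = -15*r)
d(-305, -107) - 1*90307 = -15*(-107) - 1*90307 = 1605 - 90307 = -88702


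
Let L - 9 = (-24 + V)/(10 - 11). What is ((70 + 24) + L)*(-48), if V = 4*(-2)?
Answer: -6480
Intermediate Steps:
V = -8
L = 41 (L = 9 + (-24 - 8)/(10 - 11) = 9 - 32/(-1) = 9 - 32*(-1) = 9 + 32 = 41)
((70 + 24) + L)*(-48) = ((70 + 24) + 41)*(-48) = (94 + 41)*(-48) = 135*(-48) = -6480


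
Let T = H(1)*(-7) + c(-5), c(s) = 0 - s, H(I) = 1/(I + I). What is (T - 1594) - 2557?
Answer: -8299/2 ≈ -4149.5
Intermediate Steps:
H(I) = 1/(2*I)
c(s) = -s
T = 3/2 (T = ((½)/1)*(-7) - 1*(-5) = ((½)*1)*(-7) + 5 = (½)*(-7) + 5 = -7/2 + 5 = 3/2 ≈ 1.5000)
(T - 1594) - 2557 = (3/2 - 1594) - 2557 = -3185/2 - 2557 = -8299/2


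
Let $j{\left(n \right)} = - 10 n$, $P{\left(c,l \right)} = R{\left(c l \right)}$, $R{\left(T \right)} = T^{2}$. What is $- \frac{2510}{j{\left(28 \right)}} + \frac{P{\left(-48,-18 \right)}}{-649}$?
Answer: $- \frac{20738989}{18172} \approx -1141.3$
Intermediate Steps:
$P{\left(c,l \right)} = c^{2} l^{2}$ ($P{\left(c,l \right)} = \left(c l\right)^{2} = c^{2} l^{2}$)
$- \frac{2510}{j{\left(28 \right)}} + \frac{P{\left(-48,-18 \right)}}{-649} = - \frac{2510}{\left(-10\right) 28} + \frac{\left(-48\right)^{2} \left(-18\right)^{2}}{-649} = - \frac{2510}{-280} + 2304 \cdot 324 \left(- \frac{1}{649}\right) = \left(-2510\right) \left(- \frac{1}{280}\right) + 746496 \left(- \frac{1}{649}\right) = \frac{251}{28} - \frac{746496}{649} = - \frac{20738989}{18172}$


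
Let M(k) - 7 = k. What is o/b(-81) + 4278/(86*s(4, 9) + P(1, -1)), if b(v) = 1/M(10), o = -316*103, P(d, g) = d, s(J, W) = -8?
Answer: -126710790/229 ≈ -5.5332e+5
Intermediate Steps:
M(k) = 7 + k
o = -32548
b(v) = 1/17 (b(v) = 1/(7 + 10) = 1/17)
o/b(-81) + 4278/(86*s(4, 9) + P(1, -1)) = -32548/1/17 + 4278/(86*(-8) + 1) = -32548*17 + 4278/(-688 + 1) = -553316 + 4278/(-687) = -553316 + 4278*(-1/687) = -553316 - 1426/229 = -126710790/229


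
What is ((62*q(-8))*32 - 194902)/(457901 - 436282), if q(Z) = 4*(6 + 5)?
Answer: -107606/21619 ≈ -4.9774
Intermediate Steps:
q(Z) = 44 (q(Z) = 4*11 = 44)
((62*q(-8))*32 - 194902)/(457901 - 436282) = ((62*44)*32 - 194902)/(457901 - 436282) = (2728*32 - 194902)/21619 = (87296 - 194902)*(1/21619) = -107606*1/21619 = -107606/21619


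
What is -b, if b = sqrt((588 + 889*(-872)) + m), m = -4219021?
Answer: -3*I*sqrt(554849) ≈ -2234.6*I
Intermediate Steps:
b = 3*I*sqrt(554849) (b = sqrt((588 + 889*(-872)) - 4219021) = sqrt((588 - 775208) - 4219021) = sqrt(-774620 - 4219021) = sqrt(-4993641) = 3*I*sqrt(554849) ≈ 2234.6*I)
-b = -3*I*sqrt(554849)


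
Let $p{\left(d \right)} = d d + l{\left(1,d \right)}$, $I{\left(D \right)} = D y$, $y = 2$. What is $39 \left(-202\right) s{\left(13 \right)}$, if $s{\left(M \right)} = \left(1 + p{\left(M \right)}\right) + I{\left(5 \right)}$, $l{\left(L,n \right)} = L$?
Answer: $-1425918$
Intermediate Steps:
$I{\left(D \right)} = 2 D$ ($I{\left(D \right)} = D 2 = 2 D$)
$p{\left(d \right)} = 1 + d^{2}$ ($p{\left(d \right)} = d d + 1 = d^{2} + 1 = 1 + d^{2}$)
$s{\left(M \right)} = 12 + M^{2}$ ($s{\left(M \right)} = \left(1 + \left(1 + M^{2}\right)\right) + 2 \cdot 5 = \left(2 + M^{2}\right) + 10 = 12 + M^{2}$)
$39 \left(-202\right) s{\left(13 \right)} = 39 \left(-202\right) \left(12 + 13^{2}\right) = - 7878 \left(12 + 169\right) = \left(-7878\right) 181 = -1425918$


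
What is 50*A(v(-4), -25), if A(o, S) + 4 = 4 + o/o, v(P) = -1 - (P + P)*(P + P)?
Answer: 50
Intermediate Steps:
v(P) = -1 - 4*P² (v(P) = -1 - 2*P*2*P = -1 - 4*P²)
A(o, S) = 1 (A(o, S) = -4 + (4 + o/o) = -4 + (4 + 1) = -4 + 5 = 1)
50*A(v(-4), -25) = 50*1 = 50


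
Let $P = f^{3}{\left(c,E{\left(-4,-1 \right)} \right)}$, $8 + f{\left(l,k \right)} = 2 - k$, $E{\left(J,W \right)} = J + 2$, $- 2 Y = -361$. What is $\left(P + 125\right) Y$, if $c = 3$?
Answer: $\frac{22021}{2} \approx 11011.0$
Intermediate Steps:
$Y = \frac{361}{2}$ ($Y = \left(- \frac{1}{2}\right) \left(-361\right) = \frac{361}{2} \approx 180.5$)
$E{\left(J,W \right)} = 2 + J$
$f{\left(l,k \right)} = -6 - k$ ($f{\left(l,k \right)} = -8 - \left(-2 + k\right) = -6 - k$)
$P = -64$ ($P = \left(-6 - \left(2 - 4\right)\right)^{3} = \left(-6 - -2\right)^{3} = \left(-6 + 2\right)^{3} = \left(-4\right)^{3} = -64$)
$\left(P + 125\right) Y = \left(-64 + 125\right) \frac{361}{2} = 61 \cdot \frac{361}{2} = \frac{22021}{2}$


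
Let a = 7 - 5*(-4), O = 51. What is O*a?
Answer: 1377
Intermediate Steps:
a = 27 (a = 7 + 20 = 27)
O*a = 51*27 = 1377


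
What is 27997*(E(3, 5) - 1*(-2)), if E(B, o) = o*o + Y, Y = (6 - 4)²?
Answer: 867907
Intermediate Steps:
Y = 4 (Y = 2² = 4)
E(B, o) = 4 + o² (E(B, o) = o*o + 4 = o² + 4 = 4 + o²)
27997*(E(3, 5) - 1*(-2)) = 27997*((4 + 5²) - 1*(-2)) = 27997*((4 + 25) + 2) = 27997*(29 + 2) = 27997*31 = 867907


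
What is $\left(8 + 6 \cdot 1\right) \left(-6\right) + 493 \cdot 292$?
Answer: $143872$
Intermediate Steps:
$\left(8 + 6 \cdot 1\right) \left(-6\right) + 493 \cdot 292 = \left(8 + 6\right) \left(-6\right) + 143956 = 14 \left(-6\right) + 143956 = -84 + 143956 = 143872$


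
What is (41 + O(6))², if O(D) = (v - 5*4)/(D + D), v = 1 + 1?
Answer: 6241/4 ≈ 1560.3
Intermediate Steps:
v = 2
O(D) = -9/D (O(D) = (2 - 5*4)/(D + D) = (2 - 20)/((2*D)) = -9/D)
(41 + O(6))² = (41 - 9/6)² = (41 - 9*⅙)² = (41 - 3/2)² = (79/2)² = 6241/4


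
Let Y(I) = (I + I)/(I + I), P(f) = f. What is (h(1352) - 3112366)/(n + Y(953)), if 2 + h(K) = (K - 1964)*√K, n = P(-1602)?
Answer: 3112368/1601 + 15912*√2/1601 ≈ 1958.1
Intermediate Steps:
n = -1602
h(K) = -2 + √K*(-1964 + K) (h(K) = -2 + (K - 1964)*√K = -2 + (-1964 + K)*√K = -2 + √K*(-1964 + K))
Y(I) = 1 (Y(I) = (2*I)/((2*I)) = (2*I)*(1/(2*I)) = 1)
(h(1352) - 3112366)/(n + Y(953)) = ((-2 + 1352^(3/2) - 51064*√2) - 3112366)/(-1602 + 1) = ((-2 + 35152*√2 - 51064*√2) - 3112366)/(-1601) = ((-2 + 35152*√2 - 51064*√2) - 3112366)*(-1/1601) = ((-2 - 15912*√2) - 3112366)*(-1/1601) = (-3112368 - 15912*√2)*(-1/1601) = 3112368/1601 + 15912*√2/1601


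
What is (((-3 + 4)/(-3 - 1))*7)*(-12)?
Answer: 21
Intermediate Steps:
(((-3 + 4)/(-3 - 1))*7)*(-12) = ((1/(-4))*7)*(-12) = ((1*(-¼))*7)*(-12) = -¼*7*(-12) = -7/4*(-12) = 21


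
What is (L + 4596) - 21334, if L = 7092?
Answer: -9646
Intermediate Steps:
(L + 4596) - 21334 = (7092 + 4596) - 21334 = 11688 - 21334 = -9646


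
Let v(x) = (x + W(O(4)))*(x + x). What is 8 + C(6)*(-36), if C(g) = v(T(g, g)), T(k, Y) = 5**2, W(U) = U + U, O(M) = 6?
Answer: -66592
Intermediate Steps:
W(U) = 2*U
T(k, Y) = 25
v(x) = 2*x*(12 + x) (v(x) = (x + 2*6)*(x + x) = (x + 12)*(2*x) = (12 + x)*(2*x) = 2*x*(12 + x))
C(g) = 1850 (C(g) = 2*25*(12 + 25) = 2*25*37 = 1850)
8 + C(6)*(-36) = 8 + 1850*(-36) = 8 - 66600 = -66592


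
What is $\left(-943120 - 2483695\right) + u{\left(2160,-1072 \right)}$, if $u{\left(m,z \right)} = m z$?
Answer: $-5742335$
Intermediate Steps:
$\left(-943120 - 2483695\right) + u{\left(2160,-1072 \right)} = \left(-943120 - 2483695\right) + 2160 \left(-1072\right) = -3426815 - 2315520 = -5742335$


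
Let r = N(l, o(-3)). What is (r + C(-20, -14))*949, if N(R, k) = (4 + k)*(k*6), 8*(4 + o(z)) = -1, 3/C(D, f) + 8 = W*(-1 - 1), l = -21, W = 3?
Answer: 612105/224 ≈ 2732.6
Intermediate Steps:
C(D, f) = -3/14 (C(D, f) = 3/(-8 + 3*(-1 - 1)) = 3/(-8 + 3*(-2)) = 3/(-8 - 6) = 3/(-14) = 3*(-1/14) = -3/14)
o(z) = -33/8 (o(z) = -4 + (⅛)*(-1) = -4 - ⅛ = -33/8)
N(R, k) = 6*k*(4 + k) (N(R, k) = (4 + k)*(6*k) = 6*k*(4 + k))
r = 99/32 (r = 6*(-33/8)*(4 - 33/8) = 6*(-33/8)*(-⅛) = 99/32 ≈ 3.0938)
(r + C(-20, -14))*949 = (99/32 - 3/14)*949 = (645/224)*949 = 612105/224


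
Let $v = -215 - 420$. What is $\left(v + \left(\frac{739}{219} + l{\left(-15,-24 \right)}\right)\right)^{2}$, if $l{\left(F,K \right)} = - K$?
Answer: $\frac{17707624900}{47961} \approx 3.6921 \cdot 10^{5}$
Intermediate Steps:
$v = -635$
$\left(v + \left(\frac{739}{219} + l{\left(-15,-24 \right)}\right)\right)^{2} = \left(-635 + \left(\frac{739}{219} - -24\right)\right)^{2} = \left(-635 + \left(739 \cdot \frac{1}{219} + 24\right)\right)^{2} = \left(-635 + \left(\frac{739}{219} + 24\right)\right)^{2} = \left(-635 + \frac{5995}{219}\right)^{2} = \left(- \frac{133070}{219}\right)^{2} = \frac{17707624900}{47961}$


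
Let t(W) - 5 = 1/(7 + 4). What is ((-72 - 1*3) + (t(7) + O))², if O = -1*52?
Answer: 1798281/121 ≈ 14862.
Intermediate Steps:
O = -52
t(W) = 56/11 (t(W) = 5 + 1/(7 + 4) = 5 + 1/11 = 56/11)
((-72 - 1*3) + (t(7) + O))² = ((-72 - 1*3) + (56/11 - 52))² = ((-72 - 3) - 516/11)² = (-75 - 516/11)² = (-1341/11)² = 1798281/121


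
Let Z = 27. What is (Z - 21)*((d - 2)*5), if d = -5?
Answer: -210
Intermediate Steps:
(Z - 21)*((d - 2)*5) = (27 - 21)*((-5 - 2)*5) = 6*(-7*5) = 6*(-35) = -210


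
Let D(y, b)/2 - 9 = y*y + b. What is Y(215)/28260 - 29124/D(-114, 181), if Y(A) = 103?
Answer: -205081981/186318180 ≈ -1.1007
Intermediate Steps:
D(y, b) = 18 + 2*b + 2*y² (D(y, b) = 18 + 2*(y*y + b) = 18 + 2*(y² + b) = 18 + 2*(b + y²) = 18 + (2*b + 2*y²) = 18 + 2*b + 2*y²)
Y(215)/28260 - 29124/D(-114, 181) = 103/28260 - 29124/(18 + 2*181 + 2*(-114)²) = 103*(1/28260) - 29124/(18 + 362 + 2*12996) = 103/28260 - 29124/(18 + 362 + 25992) = 103/28260 - 29124/26372 = 103/28260 - 29124*1/26372 = 103/28260 - 7281/6593 = -205081981/186318180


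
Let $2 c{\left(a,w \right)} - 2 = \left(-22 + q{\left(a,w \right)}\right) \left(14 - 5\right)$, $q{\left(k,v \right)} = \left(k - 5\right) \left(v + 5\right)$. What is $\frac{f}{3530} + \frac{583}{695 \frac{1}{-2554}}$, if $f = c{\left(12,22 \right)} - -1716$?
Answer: $- \frac{2101756341}{981340} \approx -2141.7$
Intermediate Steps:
$q{\left(k,v \right)} = \left(-5 + k\right) \left(5 + v\right)$
$c{\left(a,w \right)} = - \frac{421}{2} - \frac{45 w}{2} + \frac{45 a}{2} + \frac{9 a w}{2}$ ($c{\left(a,w \right)} = 1 + \frac{\left(-22 + \left(-25 - 5 w + 5 a + a w\right)\right) \left(14 - 5\right)}{2} = 1 + \frac{\left(-47 - 5 w + 5 a + a w\right) 9}{2} = 1 + \frac{-423 - 45 w + 45 a + 9 a w}{2} = 1 + \left(- \frac{423}{2} - \frac{45 w}{2} + \frac{45 a}{2} + \frac{9 a w}{2}\right) = - \frac{421}{2} - \frac{45 w}{2} + \frac{45 a}{2} + \frac{9 a w}{2}$)
$f = \frac{4937}{2}$ ($f = \left(- \frac{421}{2} - 495 + \frac{45}{2} \cdot 12 + \frac{9}{2} \cdot 12 \cdot 22\right) - -1716 = \left(- \frac{421}{2} - 495 + 270 + 1188\right) + 1716 = \frac{1505}{2} + 1716 = \frac{4937}{2} \approx 2468.5$)
$\frac{f}{3530} + \frac{583}{695 \frac{1}{-2554}} = \frac{4937}{2 \cdot 3530} + \frac{583}{695 \frac{1}{-2554}} = \frac{4937}{2} \cdot \frac{1}{3530} + \frac{583}{695 \left(- \frac{1}{2554}\right)} = \frac{4937}{7060} + \frac{583}{- \frac{695}{2554}} = \frac{4937}{7060} + 583 \left(- \frac{2554}{695}\right) = \frac{4937}{7060} - \frac{1488982}{695} = - \frac{2101756341}{981340}$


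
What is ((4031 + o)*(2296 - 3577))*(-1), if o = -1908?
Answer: 2719563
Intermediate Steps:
((4031 + o)*(2296 - 3577))*(-1) = ((4031 - 1908)*(2296 - 3577))*(-1) = (2123*(-1281))*(-1) = -2719563*(-1) = 2719563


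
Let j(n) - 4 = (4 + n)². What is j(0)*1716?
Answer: 34320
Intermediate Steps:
j(n) = 4 + (4 + n)²
j(0)*1716 = (4 + (4 + 0)²)*1716 = (4 + 4²)*1716 = (4 + 16)*1716 = 20*1716 = 34320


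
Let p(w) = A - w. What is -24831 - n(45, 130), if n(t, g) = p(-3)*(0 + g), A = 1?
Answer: -25351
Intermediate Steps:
p(w) = 1 - w
n(t, g) = 4*g (n(t, g) = (1 - 1*(-3))*(0 + g) = (1 + 3)*g = 4*g)
-24831 - n(45, 130) = -24831 - 4*130 = -24831 - 1*520 = -24831 - 520 = -25351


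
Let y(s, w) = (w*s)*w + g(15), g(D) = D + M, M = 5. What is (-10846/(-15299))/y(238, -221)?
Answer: 5423/88919149611 ≈ 6.0988e-8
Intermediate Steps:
g(D) = 5 + D (g(D) = D + 5 = 5 + D)
y(s, w) = 20 + s*w² (y(s, w) = (w*s)*w + (5 + 15) = (s*w)*w + 20 = s*w² + 20 = 20 + s*w²)
(-10846/(-15299))/y(238, -221) = (-10846/(-15299))/(20 + 238*(-221)²) = (-10846*(-1/15299))/(20 + 238*48841) = 10846/(15299*(20 + 11624158)) = (10846/15299)/11624178 = (10846/15299)*(1/11624178) = 5423/88919149611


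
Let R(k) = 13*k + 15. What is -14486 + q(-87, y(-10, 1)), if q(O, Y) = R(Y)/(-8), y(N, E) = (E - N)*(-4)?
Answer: -115331/8 ≈ -14416.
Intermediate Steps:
y(N, E) = -4*E + 4*N
R(k) = 15 + 13*k
q(O, Y) = -15/8 - 13*Y/8 (q(O, Y) = (15 + 13*Y)/(-8) = (15 + 13*Y)*(-⅛) = -15/8 - 13*Y/8)
-14486 + q(-87, y(-10, 1)) = -14486 + (-15/8 - 13*(-4*1 + 4*(-10))/8) = -14486 + (-15/8 - 13*(-4 - 40)/8) = -14486 + (-15/8 - 13/8*(-44)) = -14486 + (-15/8 + 143/2) = -14486 + 557/8 = -115331/8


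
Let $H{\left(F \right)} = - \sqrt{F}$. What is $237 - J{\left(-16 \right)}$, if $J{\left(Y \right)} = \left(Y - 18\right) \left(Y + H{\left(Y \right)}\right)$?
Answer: $-307 - 136 i \approx -307.0 - 136.0 i$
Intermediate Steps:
$J{\left(Y \right)} = \left(-18 + Y\right) \left(Y - \sqrt{Y}\right)$ ($J{\left(Y \right)} = \left(Y - 18\right) \left(Y - \sqrt{Y}\right) = \left(-18 + Y\right) \left(Y - \sqrt{Y}\right)$)
$237 - J{\left(-16 \right)} = 237 - \left(\left(-16\right)^{2} - \left(-16\right)^{\frac{3}{2}} - -288 + 18 \sqrt{-16}\right) = 237 - \left(256 - - 64 i + 288 + 18 \cdot 4 i\right) = 237 - \left(256 + 64 i + 288 + 72 i\right) = 237 - \left(544 + 136 i\right) = -307 - 136 i$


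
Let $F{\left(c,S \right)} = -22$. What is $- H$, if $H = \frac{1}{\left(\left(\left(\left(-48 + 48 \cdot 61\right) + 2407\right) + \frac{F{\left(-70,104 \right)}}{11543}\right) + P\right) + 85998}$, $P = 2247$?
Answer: $- \frac{11543}{1079639854} \approx -1.0692 \cdot 10^{-5}$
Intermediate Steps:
$H = \frac{11543}{1079639854}$ ($H = \frac{1}{\left(\left(\left(\left(-48 + 48 \cdot 61\right) + 2407\right) - \frac{22}{11543}\right) + 2247\right) + 85998} = \frac{1}{\left(\left(\left(\left(-48 + 2928\right) + 2407\right) - \frac{22}{11543}\right) + 2247\right) + 85998} = \frac{1}{\left(\left(\left(2880 + 2407\right) - \frac{22}{11543}\right) + 2247\right) + 85998} = \frac{1}{\left(\left(5287 - \frac{22}{11543}\right) + 2247\right) + 85998} = \frac{1}{\left(\frac{61027819}{11543} + 2247\right) + 85998} = \frac{1}{\frac{86964940}{11543} + 85998} = \frac{1}{\frac{1079639854}{11543}} = \frac{11543}{1079639854} \approx 1.0692 \cdot 10^{-5}$)
$- H = \left(-1\right) \frac{11543}{1079639854} = - \frac{11543}{1079639854}$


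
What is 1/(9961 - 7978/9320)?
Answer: 4660/46414271 ≈ 0.00010040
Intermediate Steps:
1/(9961 - 7978/9320) = 1/(9961 - 7978*1/9320) = 1/(9961 - 3989/4660) = 1/(46414271/4660) = 4660/46414271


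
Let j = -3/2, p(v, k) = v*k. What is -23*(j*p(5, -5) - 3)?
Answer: -1587/2 ≈ -793.50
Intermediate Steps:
p(v, k) = k*v
j = -3/2 (j = -3*½ = -3/2 ≈ -1.5000)
-23*(j*p(5, -5) - 3) = -23*(-(-15)*5/2 - 3) = -23*(-3/2*(-25) - 3) = -23*(75/2 - 3) = -23*69/2 = -1587/2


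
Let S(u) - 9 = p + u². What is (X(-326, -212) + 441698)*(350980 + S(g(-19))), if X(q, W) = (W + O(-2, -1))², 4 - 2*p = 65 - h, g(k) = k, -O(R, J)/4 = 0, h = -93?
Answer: 170944195266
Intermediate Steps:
O(R, J) = 0 (O(R, J) = -4*0 = 0)
p = -77 (p = 2 - (65 - 1*(-93))/2 = 2 - (65 + 93)/2 = 2 - ½*158 = 2 - 79 = -77)
S(u) = -68 + u² (S(u) = 9 + (-77 + u²) = -68 + u²)
X(q, W) = W² (X(q, W) = (W + 0)² = W²)
(X(-326, -212) + 441698)*(350980 + S(g(-19))) = ((-212)² + 441698)*(350980 + (-68 + (-19)²)) = (44944 + 441698)*(350980 + (-68 + 361)) = 486642*(350980 + 293) = 486642*351273 = 170944195266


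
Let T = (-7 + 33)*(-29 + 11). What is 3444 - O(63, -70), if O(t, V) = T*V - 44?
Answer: -29272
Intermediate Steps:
T = -468 (T = 26*(-18) = -468)
O(t, V) = -44 - 468*V (O(t, V) = -468*V - 44 = -44 - 468*V)
3444 - O(63, -70) = 3444 - (-44 - 468*(-70)) = 3444 - (-44 + 32760) = 3444 - 1*32716 = 3444 - 32716 = -29272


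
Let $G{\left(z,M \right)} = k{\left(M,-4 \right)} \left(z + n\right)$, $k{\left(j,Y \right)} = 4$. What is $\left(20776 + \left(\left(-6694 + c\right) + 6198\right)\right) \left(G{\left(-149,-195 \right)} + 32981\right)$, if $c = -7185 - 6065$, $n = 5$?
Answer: $227807150$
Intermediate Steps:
$c = -13250$
$G{\left(z,M \right)} = 20 + 4 z$ ($G{\left(z,M \right)} = 4 \left(z + 5\right) = 4 \left(5 + z\right) = 20 + 4 z$)
$\left(20776 + \left(\left(-6694 + c\right) + 6198\right)\right) \left(G{\left(-149,-195 \right)} + 32981\right) = \left(20776 + \left(\left(-6694 - 13250\right) + 6198\right)\right) \left(\left(20 + 4 \left(-149\right)\right) + 32981\right) = \left(20776 + \left(-19944 + 6198\right)\right) \left(\left(20 - 596\right) + 32981\right) = \left(20776 - 13746\right) \left(-576 + 32981\right) = 7030 \cdot 32405 = 227807150$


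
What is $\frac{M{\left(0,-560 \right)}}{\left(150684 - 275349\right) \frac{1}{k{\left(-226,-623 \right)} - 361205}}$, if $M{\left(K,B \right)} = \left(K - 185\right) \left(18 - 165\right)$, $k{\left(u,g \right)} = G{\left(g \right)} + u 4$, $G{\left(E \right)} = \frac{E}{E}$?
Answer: $\frac{656501804}{8311} \approx 78992.0$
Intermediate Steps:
$G{\left(E \right)} = 1$
$k{\left(u,g \right)} = 1 + 4 u$ ($k{\left(u,g \right)} = 1 + u 4 = 1 + 4 u$)
$M{\left(K,B \right)} = 27195 - 147 K$ ($M{\left(K,B \right)} = \left(-185 + K\right) \left(-147\right) = 27195 - 147 K$)
$\frac{M{\left(0,-560 \right)}}{\left(150684 - 275349\right) \frac{1}{k{\left(-226,-623 \right)} - 361205}} = \frac{27195 - 0}{\left(150684 - 275349\right) \frac{1}{\left(1 + 4 \left(-226\right)\right) - 361205}} = \frac{27195 + 0}{\left(-124665\right) \frac{1}{\left(1 - 904\right) - 361205}} = \frac{27195}{\left(-124665\right) \frac{1}{-903 - 361205}} = \frac{27195}{\left(-124665\right) \frac{1}{-362108}} = \frac{27195}{\left(-124665\right) \left(- \frac{1}{362108}\right)} = \frac{27195}{\frac{124665}{362108}} = 27195 \cdot \frac{362108}{124665} = \frac{656501804}{8311}$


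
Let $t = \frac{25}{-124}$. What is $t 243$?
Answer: $- \frac{6075}{124} \approx -48.992$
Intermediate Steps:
$t = - \frac{25}{124}$ ($t = 25 \left(- \frac{1}{124}\right) = - \frac{25}{124} \approx -0.20161$)
$t 243 = \left(- \frac{25}{124}\right) 243 = - \frac{6075}{124}$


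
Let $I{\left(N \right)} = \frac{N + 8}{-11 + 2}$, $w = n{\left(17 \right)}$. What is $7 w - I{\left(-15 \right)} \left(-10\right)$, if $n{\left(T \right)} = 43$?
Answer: $\frac{2779}{9} \approx 308.78$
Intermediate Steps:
$w = 43$
$I{\left(N \right)} = - \frac{8}{9} - \frac{N}{9}$ ($I{\left(N \right)} = \frac{8 + N}{-9} = \left(8 + N\right) \left(- \frac{1}{9}\right) = - \frac{8}{9} - \frac{N}{9}$)
$7 w - I{\left(-15 \right)} \left(-10\right) = 7 \cdot 43 - \left(- \frac{8}{9} - - \frac{5}{3}\right) \left(-10\right) = 301 - \left(- \frac{8}{9} + \frac{5}{3}\right) \left(-10\right) = 301 - \frac{7}{9} \left(-10\right) = 301 - - \frac{70}{9} = 301 + \frac{70}{9} = \frac{2779}{9}$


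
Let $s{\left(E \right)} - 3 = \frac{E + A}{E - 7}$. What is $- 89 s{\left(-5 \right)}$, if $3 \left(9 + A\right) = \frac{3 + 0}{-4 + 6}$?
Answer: $- \frac{2937}{8} \approx -367.13$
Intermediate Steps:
$A = - \frac{17}{2}$ ($A = -9 + \frac{\left(3 + 0\right) \frac{1}{-4 + 6}}{3} = -9 + \frac{3 \cdot \frac{1}{2}}{3} = -9 + \frac{1}{3} \cdot \frac{3}{2} = -9 + \frac{1}{2} = - \frac{17}{2} \approx -8.5$)
$s{\left(E \right)} = 3 + \frac{- \frac{17}{2} + E}{-7 + E}$ ($s{\left(E \right)} = 3 + \frac{E - \frac{17}{2}}{E - 7} = 3 + \frac{- \frac{17}{2} + E}{-7 + E}$)
$- 89 s{\left(-5 \right)} = - 89 \frac{-59 + 8 \left(-5\right)}{2 \left(-7 - 5\right)} = - 89 \frac{-59 - 40}{2 \left(-12\right)} = - 89 \cdot \frac{1}{2} \left(- \frac{1}{12}\right) \left(-99\right) = \left(-89\right) \frac{33}{8} = - \frac{2937}{8}$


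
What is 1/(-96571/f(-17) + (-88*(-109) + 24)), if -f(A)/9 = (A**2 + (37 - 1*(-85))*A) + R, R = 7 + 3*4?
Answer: 15894/152740133 ≈ 0.00010406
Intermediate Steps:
R = 19 (R = 7 + 12 = 19)
f(A) = -171 - 1098*A - 9*A**2 (f(A) = -9*((A**2 + (37 - 1*(-85))*A) + 19) = -9*((A**2 + (37 + 85)*A) + 19) = -9*((A**2 + 122*A) + 19) = -9*(19 + A**2 + 122*A) = -171 - 1098*A - 9*A**2)
1/(-96571/f(-17) + (-88*(-109) + 24)) = 1/(-96571/(-171 - 1098*(-17) - 9*(-17)**2) + (-88*(-109) + 24)) = 1/(-96571/(-171 + 18666 - 9*289) + (9592 + 24)) = 1/(-96571/(-171 + 18666 - 2601) + 9616) = 1/(-96571/15894 + 9616) = 1/(152740133/15894) = 15894/152740133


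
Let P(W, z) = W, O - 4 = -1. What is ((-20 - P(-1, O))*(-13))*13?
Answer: 3211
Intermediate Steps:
O = 3 (O = 4 - 1 = 3)
((-20 - P(-1, O))*(-13))*13 = ((-20 - 1*(-1))*(-13))*13 = ((-20 + 1)*(-13))*13 = -19*(-13)*13 = 247*13 = 3211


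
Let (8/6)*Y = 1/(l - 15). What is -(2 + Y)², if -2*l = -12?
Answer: -529/144 ≈ -3.6736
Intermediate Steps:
l = 6 (l = -½*(-12) = 6)
Y = -1/12 (Y = 3/(4*(6 - 15)) = (¾)/(-9) = (¾)*(-⅑) = -1/12 ≈ -0.083333)
-(2 + Y)² = -(2 - 1/12)² = -(23/12)² = -1*529/144 = -529/144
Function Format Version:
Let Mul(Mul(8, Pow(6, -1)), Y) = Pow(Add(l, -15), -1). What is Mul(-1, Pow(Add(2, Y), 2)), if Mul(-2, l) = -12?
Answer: Rational(-529, 144) ≈ -3.6736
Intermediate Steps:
l = 6 (l = Mul(Rational(-1, 2), -12) = 6)
Y = Rational(-1, 12) (Y = Mul(Rational(3, 4), Pow(Add(6, -15), -1)) = Mul(Rational(3, 4), Pow(-9, -1)) = Mul(Rational(3, 4), Rational(-1, 9)) = Rational(-1, 12) ≈ -0.083333)
Mul(-1, Pow(Add(2, Y), 2)) = Mul(-1, Pow(Add(2, Rational(-1, 12)), 2)) = Mul(-1, Pow(Rational(23, 12), 2)) = Mul(-1, Rational(529, 144)) = Rational(-529, 144)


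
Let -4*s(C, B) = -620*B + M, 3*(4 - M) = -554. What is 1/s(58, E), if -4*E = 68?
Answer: -6/16093 ≈ -0.00037283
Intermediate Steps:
M = 566/3 (M = 4 - 1/3*(-554) = 4 + 554/3 = 566/3 ≈ 188.67)
E = -17 (E = -1/4*68 = -17)
s(C, B) = -283/6 + 155*B (s(C, B) = -(-620*B + 566/3)/4 = -(566/3 - 620*B)/4 = -283/6 + 155*B)
1/s(58, E) = 1/(-283/6 + 155*(-17)) = 1/(-283/6 - 2635) = 1/(-16093/6) = -6/16093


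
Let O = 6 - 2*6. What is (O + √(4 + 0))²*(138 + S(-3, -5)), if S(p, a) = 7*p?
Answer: 1872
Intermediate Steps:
O = -6 (O = 6 - 12 = -6)
(O + √(4 + 0))²*(138 + S(-3, -5)) = (-6 + √(4 + 0))²*(138 + 7*(-3)) = (-6 + √4)²*(138 - 21) = (-6 + 2)²*117 = (-4)²*117 = 16*117 = 1872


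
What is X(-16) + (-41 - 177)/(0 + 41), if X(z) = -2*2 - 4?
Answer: -546/41 ≈ -13.317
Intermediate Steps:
X(z) = -8 (X(z) = -4 - 4 = -8)
X(-16) + (-41 - 177)/(0 + 41) = -8 + (-41 - 177)/(0 + 41) = -8 - 218/41 = -546/41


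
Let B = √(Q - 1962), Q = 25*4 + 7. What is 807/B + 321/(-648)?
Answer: -107/216 - 807*I*√1855/1855 ≈ -0.49537 - 18.737*I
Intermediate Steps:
Q = 107 (Q = 100 + 7 = 107)
B = I*√1855 (B = √(107 - 1962) = √(-1855) = I*√1855 ≈ 43.07*I)
807/B + 321/(-648) = 807/((I*√1855)) + 321/(-648) = 807*(-I*√1855/1855) + 321*(-1/648) = -807*I*√1855/1855 - 107/216 = -107/216 - 807*I*√1855/1855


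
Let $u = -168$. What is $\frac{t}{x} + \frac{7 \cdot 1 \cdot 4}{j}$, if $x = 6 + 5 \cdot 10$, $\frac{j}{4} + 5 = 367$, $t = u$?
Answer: $- \frac{1079}{362} \approx -2.9807$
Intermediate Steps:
$t = -168$
$j = 1448$ ($j = -20 + 4 \cdot 367 = -20 + 1468 = 1448$)
$x = 56$ ($x = 6 + 50 = 56$)
$\frac{t}{x} + \frac{7 \cdot 1 \cdot 4}{j} = - \frac{168}{56} + \frac{7 \cdot 1 \cdot 4}{1448} = \left(-168\right) \frac{1}{56} + 7 \cdot 4 \cdot \frac{1}{1448} = -3 + 28 \cdot \frac{1}{1448} = -3 + \frac{7}{362} = - \frac{1079}{362}$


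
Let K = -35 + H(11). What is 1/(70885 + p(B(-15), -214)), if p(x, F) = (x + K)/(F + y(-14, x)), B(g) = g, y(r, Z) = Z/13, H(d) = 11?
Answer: 2797/198265852 ≈ 1.4107e-5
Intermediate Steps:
y(r, Z) = Z/13 (y(r, Z) = Z*(1/13) = Z/13)
K = -24 (K = -35 + 11 = -24)
p(x, F) = (-24 + x)/(F + x/13) (p(x, F) = (x - 24)/(F + x/13) = (-24 + x)/(F + x/13))
1/(70885 + p(B(-15), -214)) = 1/(70885 + 13*(-24 - 15)/(-15 + 13*(-214))) = 1/(70885 + 13*(-39)/(-15 - 2782)) = 1/(70885 + 13*(-39)/(-2797)) = 1/(70885 + 13*(-1/2797)*(-39)) = 1/(70885 + 507/2797) = 1/(198265852/2797) = 2797/198265852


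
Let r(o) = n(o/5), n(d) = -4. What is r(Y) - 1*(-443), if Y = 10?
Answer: 439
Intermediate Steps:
r(o) = -4
r(Y) - 1*(-443) = -4 - 1*(-443) = -4 + 443 = 439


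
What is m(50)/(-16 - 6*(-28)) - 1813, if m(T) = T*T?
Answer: -68269/38 ≈ -1796.6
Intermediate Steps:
m(T) = T²
m(50)/(-16 - 6*(-28)) - 1813 = 50²/(-16 - 6*(-28)) - 1813 = 2500/(-16 + 168) - 1813 = 2500/152 - 1813 = 2500*(1/152) - 1813 = 625/38 - 1813 = -68269/38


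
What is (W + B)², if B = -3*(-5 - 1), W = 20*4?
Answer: 9604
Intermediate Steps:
W = 80
B = 18 (B = -3*(-6) = 18)
(W + B)² = (80 + 18)² = 98² = 9604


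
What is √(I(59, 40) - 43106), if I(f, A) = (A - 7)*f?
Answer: I*√41159 ≈ 202.88*I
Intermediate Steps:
I(f, A) = f*(-7 + A) (I(f, A) = (-7 + A)*f = f*(-7 + A))
√(I(59, 40) - 43106) = √(59*(-7 + 40) - 43106) = √(59*33 - 43106) = √(1947 - 43106) = √(-41159) = I*√41159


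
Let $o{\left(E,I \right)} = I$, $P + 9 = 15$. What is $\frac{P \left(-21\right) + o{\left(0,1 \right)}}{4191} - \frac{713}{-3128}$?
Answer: $\frac{112921}{569976} \approx 0.19812$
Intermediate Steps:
$P = 6$ ($P = -9 + 15 = 6$)
$\frac{P \left(-21\right) + o{\left(0,1 \right)}}{4191} - \frac{713}{-3128} = \frac{6 \left(-21\right) + 1}{4191} - \frac{713}{-3128} = \left(-126 + 1\right) \frac{1}{4191} - - \frac{31}{136} = \left(-125\right) \frac{1}{4191} + \frac{31}{136} = - \frac{125}{4191} + \frac{31}{136} = \frac{112921}{569976}$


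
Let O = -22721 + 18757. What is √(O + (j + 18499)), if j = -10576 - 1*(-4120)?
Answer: √8079 ≈ 89.883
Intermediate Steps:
O = -3964
j = -6456 (j = -10576 + 4120 = -6456)
√(O + (j + 18499)) = √(-3964 + (-6456 + 18499)) = √(-3964 + 12043) = √8079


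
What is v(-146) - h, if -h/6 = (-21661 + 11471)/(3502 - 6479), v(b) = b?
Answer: -373502/2977 ≈ -125.46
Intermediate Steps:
h = -61140/2977 (h = -6*(-21661 + 11471)/(3502 - 6479) = -(-61140)/(-2977) = -(-61140)*(-1)/2977 = -6*10190/2977 = -61140/2977 ≈ -20.537)
v(-146) - h = -146 - 1*(-61140/2977) = -146 + 61140/2977 = -373502/2977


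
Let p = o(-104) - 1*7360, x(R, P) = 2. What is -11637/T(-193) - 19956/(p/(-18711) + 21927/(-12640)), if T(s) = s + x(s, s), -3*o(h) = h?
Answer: 2715498524970207/182032865341 ≈ 14918.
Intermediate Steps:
o(h) = -h/3
p = -21976/3 (p = -⅓*(-104) - 1*7360 = 104/3 - 7360 = -21976/3 ≈ -7325.3)
T(s) = 2 + s (T(s) = s + 2 = 2 + s)
-11637/T(-193) - 19956/(p/(-18711) + 21927/(-12640)) = -11637/(2 - 193) - 19956/(-21976/3/(-18711) + 21927/(-12640)) = -11637/(-191) - 19956/(-21976/3*(-1/18711) + 21927*(-1/12640)) = -11637*(-1/191) - 19956/(21976/56133 - 21927/12640) = 11637/191 - 19956/(-953051651/709521120) = 11637/191 - 19956*(-709521120/953051651) = 11637/191 + 14159203470720/953051651 = 2715498524970207/182032865341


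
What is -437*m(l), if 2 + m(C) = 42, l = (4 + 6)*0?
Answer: -17480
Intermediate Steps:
l = 0 (l = 10*0 = 0)
m(C) = 40 (m(C) = -2 + 42 = 40)
-437*m(l) = -437*40 = -17480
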